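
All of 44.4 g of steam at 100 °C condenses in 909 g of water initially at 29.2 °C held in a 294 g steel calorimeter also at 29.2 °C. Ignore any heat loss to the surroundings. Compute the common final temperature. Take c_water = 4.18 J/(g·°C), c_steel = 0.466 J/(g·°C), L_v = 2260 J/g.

Conservation of energy gives ΣQ = 0:
steam→water at 100 °C releases m L_v = 44.4×2260 = 100344; condensed water 100 °C→T: 185.59(T − 100); original water: 3799.6(T − 29.2); steel cup: 294×0.466×(T − 29.2) = 137(T − 29.2)
4122.2 T = 100344 + 18559 + 114949 = 233853
T ≈ 56.73 °C, under the boiling point, so the assumption holds.

T_f ≈ 56.7 °C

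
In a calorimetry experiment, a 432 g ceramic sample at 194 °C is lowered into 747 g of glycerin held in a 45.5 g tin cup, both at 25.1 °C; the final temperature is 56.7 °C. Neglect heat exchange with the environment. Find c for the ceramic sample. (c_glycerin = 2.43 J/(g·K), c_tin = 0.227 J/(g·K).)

c ≈ 0.973 J/(g·K)

Conservation of energy gives ΣQ = 0:
432×c×(56.7 − 194) + 747×2.43×(56.7 − 25.1) + 45.5×0.227×(56.7 − 25.1) = 0
-59314 c = -57687
c = -57687/-59314 ≈ 0.9726 J/(g·K)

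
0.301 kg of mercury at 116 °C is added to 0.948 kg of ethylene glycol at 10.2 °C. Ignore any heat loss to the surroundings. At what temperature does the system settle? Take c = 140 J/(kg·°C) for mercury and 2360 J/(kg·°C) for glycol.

T_f ≈ 12.2 °C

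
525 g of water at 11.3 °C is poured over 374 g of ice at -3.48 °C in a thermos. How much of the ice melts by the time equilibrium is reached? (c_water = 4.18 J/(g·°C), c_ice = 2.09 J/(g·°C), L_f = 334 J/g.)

Water can give up m c ΔT = 525×4.18×11.3 = 24798 J before reaching 0 °C.
Of that, 374×2.09×3.48 = 2720.2 J goes to bring the ice to 0 °C, leaving 22078 J.
Fully melting the ice requires m_ice L_f = 374×334 = 124916 J.
That's not enough to melt it all — equilibrium is at 0 °C with ice remaining.
m_melt = 22078 / L_f = 66.1 g.

m_melted ≈ 66.1 g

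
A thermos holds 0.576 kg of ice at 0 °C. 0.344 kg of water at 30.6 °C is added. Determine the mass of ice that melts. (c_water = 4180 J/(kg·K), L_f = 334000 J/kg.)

m_melted ≈ 0.132 kg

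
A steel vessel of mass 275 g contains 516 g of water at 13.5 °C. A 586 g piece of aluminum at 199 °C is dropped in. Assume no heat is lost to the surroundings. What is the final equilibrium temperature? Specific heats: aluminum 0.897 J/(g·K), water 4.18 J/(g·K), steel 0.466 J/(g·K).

Taking heat into each body as positive, Σ m c ΔT = 0:
586×0.897×(T − 199) + 516×4.18×(T − 13.5) + 275×0.466×(T − 13.5) = 0
2810.7 T = 135451
T ≈ 48.19 °C

T_f ≈ 48.2 °C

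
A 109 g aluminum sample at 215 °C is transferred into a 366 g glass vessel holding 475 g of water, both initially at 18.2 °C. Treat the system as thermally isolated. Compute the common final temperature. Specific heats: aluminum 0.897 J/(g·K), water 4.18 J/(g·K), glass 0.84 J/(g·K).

Conservation of energy gives ΣQ = 0:
109*0.897*(T − 215) + 475*4.18*(T − 18.2) + 366*0.84*(T − 18.2) = 0
2390.7 T = 62753
T = 62753/2390.7 ≈ 26.25 °C

T_f ≈ 26.2 °C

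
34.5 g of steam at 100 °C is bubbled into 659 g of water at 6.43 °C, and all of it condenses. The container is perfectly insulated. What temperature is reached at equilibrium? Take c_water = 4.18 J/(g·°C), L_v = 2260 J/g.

Energy conservation, ΣQ = 0:
latent heat released on condensation: 34.5×2260 = 77970; condensed water 100 °C→T: 144.21(T − 100); water warms: 659×4.18×(T − 6.43) = 2754.6(T − 6.43)
2898.8 T = 77970 + 14421 + 17712 = 110103
T ≈ 37.98 °C, under the boiling point, so the assumption holds.

T_f ≈ 38.0 °C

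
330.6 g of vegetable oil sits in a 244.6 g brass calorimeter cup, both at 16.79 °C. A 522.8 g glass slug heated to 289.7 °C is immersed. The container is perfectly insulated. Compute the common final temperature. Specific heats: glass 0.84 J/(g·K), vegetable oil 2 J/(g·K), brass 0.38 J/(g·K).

T_f is the heat-capacity-weighted average of the initial temperatures:
T_f = (439.15·289.7 + 661.2·16.79 + 92.95·16.79) / (439.15 + 661.2 + 92.95)
    = 139884 / 1193.3 ≈ 117.22 °C

T_f ≈ 117.2 °C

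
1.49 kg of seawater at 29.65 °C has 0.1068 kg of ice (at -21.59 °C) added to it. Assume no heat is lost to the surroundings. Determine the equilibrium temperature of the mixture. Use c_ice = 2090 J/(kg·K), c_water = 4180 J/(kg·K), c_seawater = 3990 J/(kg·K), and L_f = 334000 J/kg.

T_f ≈ 21.2 °C

Energy conservation, ΣQ = 0:
warm ice to 0 °C: 0.1068×2090×(0 − (-21.59)) = 4819.1; melt ice: 0.1068×334000 = 35671; meltwater 0→T: 0.1068×4180×T = 446.42 T; seawater: 5945.1(T − 29.65)
6391.5 T = 176272 − 40490 = 135782
T ≈ 21.24 °C. Since T > 0 °C, the all-ice-melts assumption holds.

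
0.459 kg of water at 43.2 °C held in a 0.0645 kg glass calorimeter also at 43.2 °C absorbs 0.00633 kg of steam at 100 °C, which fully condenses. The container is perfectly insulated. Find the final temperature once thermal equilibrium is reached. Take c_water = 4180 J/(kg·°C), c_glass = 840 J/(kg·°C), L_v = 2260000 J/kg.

T_f ≈ 51.1 °C

Conservation of energy gives ΣQ = 0:
latent heat released on condensation: 0.00633×2260000 = 14306
  condensed water 100 °C→T: 26.46(T − 100)
  water warms: 0.459×4180×(T − 43.2) = 1918.6(T − 43.2)
  cup: 54.18(T − 43.2)
1999.3 T = 14306 + 2645.9 + 85225 = 102177
T ≈ 51.11 °C, under the boiling point, so the assumption holds.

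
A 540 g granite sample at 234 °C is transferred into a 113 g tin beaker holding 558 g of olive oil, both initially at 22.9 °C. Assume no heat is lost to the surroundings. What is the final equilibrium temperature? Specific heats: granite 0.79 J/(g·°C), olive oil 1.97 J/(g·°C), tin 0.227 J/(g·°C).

Setting the total heat transfer to zero:
540*0.79*(T − 234) + 558*1.97*(T − 22.9) + 113*0.227*(T − 22.9) = 0
426.6(T − 234) + 1099.3(T − 22.9) + 25.65(T − 22.9) = 0
(426.6 + 1099.3 + 25.65) T = 426.6*234 + 1099.3*22.9 + 25.65*22.9
T ≈ 80.94 °C

T_f ≈ 80.9 °C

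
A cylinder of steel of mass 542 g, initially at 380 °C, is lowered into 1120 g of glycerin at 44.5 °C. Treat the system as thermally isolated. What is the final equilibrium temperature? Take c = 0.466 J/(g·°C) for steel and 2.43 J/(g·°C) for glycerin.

T_f ≈ 73.0 °C

Set heat shed by the hot body equal to heat absorbed by the cold body:
542×0.466×(380 − T) = 1120×2.43×(T − 44.5)
252.57(380 − T) = 2721.6(T − 44.5)
2974.2 T = 217089  ⇒  T ≈ 72.99 °C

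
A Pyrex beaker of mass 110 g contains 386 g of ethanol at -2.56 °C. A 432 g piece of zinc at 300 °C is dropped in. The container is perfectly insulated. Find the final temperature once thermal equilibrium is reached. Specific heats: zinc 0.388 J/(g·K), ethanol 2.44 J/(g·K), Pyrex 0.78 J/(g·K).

Net heat exchanged in the isolated system is zero:
432×0.388×(T − 300) + 386×2.44×(T − (-2.56)) + 110×0.78×(T − (-2.56)) = 0
167.62(T − 300) + 941.84(T − (-2.56)) + 85.8(T − (-2.56)) = 0
1195.3 T = 47654
T = 47654/1195.3 ≈ 39.87 °C

T_f ≈ 39.9 °C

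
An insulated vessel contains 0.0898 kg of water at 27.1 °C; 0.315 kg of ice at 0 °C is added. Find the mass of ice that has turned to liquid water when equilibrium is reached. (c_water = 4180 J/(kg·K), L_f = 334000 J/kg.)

Water can give up m c ΔT = 0.0898·4180·27.1 = 10172 J before reaching 0 °C.
Fully melting the ice requires m_ice L_f = 0.315·334000 = 105210 J.
Since 10172 < 105210 J, not all the ice melts; equilibrium is at 0 °C.
m_melted·334000 = 10172  ⇒  m_melted ≈ 0.03046 kg.

m_melted ≈ 0.0305 kg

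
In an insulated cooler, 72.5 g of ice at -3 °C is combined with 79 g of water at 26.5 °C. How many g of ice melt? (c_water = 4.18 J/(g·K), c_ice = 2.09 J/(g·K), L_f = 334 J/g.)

m_melted ≈ 24.8 g

Water can give up m c ΔT = 79×4.18×26.5 = 8750.8 J before reaching 0 °C.
Warming the ice to 0 °C takes 72.5×2.09×3 = 454.57 J, leaving 8296.3 J for melting.
Melting all 72.5 g of ice would need 72.5×334 = 24215 J.
That's not enough to melt it all — equilibrium is at 0 °C with ice remaining.
m_melted×334 = 8296.3  ⇒  m_melted ≈ 24.84 g.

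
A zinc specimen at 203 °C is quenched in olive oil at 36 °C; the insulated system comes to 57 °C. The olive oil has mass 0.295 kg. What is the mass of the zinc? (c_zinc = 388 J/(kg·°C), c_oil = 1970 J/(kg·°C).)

m ≈ 0.215 kg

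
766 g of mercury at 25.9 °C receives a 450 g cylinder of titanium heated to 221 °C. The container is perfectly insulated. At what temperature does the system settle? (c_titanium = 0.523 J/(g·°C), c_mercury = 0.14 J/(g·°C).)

T_f ≈ 159.9 °C

Let T be the final temperature. ΣQ_i = 0:
450×0.523×(T − 221) + 766×0.14×(T − 25.9) = 0
(235.35 + 107.24) T = 235.35×221 + 107.24×25.9
T = 54790/342.59 ≈ 159.93 °C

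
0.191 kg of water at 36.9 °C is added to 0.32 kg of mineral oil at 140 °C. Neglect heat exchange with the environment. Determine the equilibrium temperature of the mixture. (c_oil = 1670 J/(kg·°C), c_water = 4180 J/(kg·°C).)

T_f ≈ 78.2 °C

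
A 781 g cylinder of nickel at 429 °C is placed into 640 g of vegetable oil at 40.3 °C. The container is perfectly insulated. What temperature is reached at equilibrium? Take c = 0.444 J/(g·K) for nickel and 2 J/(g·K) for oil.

Taking heat into each body as positive, Σ m c ΔT = 0:
781*0.444*(T − 429) + 640*2*(T − 40.3) = 0
1626.8 T = 200346
T = 200346/1626.8 ≈ 123.16 °C

T_f ≈ 123.2 °C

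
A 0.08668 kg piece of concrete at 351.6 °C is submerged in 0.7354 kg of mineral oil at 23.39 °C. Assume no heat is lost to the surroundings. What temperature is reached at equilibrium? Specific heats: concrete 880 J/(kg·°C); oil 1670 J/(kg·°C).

T_f ≈ 42.6 °C

Setting the total heat transfer to zero:
0.08668*880*(T − 351.6) + 0.7354*1670*(T − 23.39) = 0
76.28(T − 351.6) + 1228.1(T − 23.39) = 0
1304.4 T = 55545
T ≈ 42.58 °C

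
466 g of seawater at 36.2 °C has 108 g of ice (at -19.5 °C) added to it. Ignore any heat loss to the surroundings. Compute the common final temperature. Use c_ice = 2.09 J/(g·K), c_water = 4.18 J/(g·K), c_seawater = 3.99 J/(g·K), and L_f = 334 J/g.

Energy conservation, ΣQ = 0:
ice -19.5→0 °C: 108×2.09×19.5 = 4401.5
  fusion: m_ice L_f = 108×334 = 36072
  meltwater 0→T: 108×4.18×T = 451.44 T
  seawater: 1859.3(T − 36.2)
2310.8 T = 67308 − 40474 = 26835
T ≈ 11.61 °C (positive, so assuming full melt was valid).

T_f ≈ 11.6 °C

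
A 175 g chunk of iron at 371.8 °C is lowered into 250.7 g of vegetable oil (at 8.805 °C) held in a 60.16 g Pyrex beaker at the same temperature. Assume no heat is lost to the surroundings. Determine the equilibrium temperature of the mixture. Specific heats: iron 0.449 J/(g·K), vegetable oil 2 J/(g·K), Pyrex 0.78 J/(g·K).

Heat gained plus heat lost sum to zero:
175·0.449·(T − 371.8) + 250.7·2·(T − 8.805) + 60.16·0.78·(T − 8.805) = 0
78.58(T − 371.8) + 501.4(T − 8.805) + 46.92(T − 8.805) = 0
626.9 T = 34042
T = 34042 / 626.9 = 54.3 °C

T_f ≈ 54.3 °C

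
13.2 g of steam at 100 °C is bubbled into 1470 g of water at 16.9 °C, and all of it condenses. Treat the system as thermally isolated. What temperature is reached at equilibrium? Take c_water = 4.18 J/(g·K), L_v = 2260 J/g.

Conservation of energy gives ΣQ = 0:
steam→water at 100 °C releases m L_v = 13.2·2260 = 29832; condensed water 100 °C→T: 55.18(T − 100); original water: 6144.6(T − 16.9)
6199.8 T = 29832 + 5517.6 + 103844 = 139193
T ≈ 22.45 °C, under the boiling point, so the assumption holds.

T_f ≈ 22.5 °C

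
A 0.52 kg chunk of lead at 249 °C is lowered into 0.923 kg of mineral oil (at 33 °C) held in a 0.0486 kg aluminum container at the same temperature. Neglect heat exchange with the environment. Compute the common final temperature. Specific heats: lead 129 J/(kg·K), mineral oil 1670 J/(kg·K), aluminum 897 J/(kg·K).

T_f ≈ 41.8 °C

Taking heat into each body as positive, Σ m c ΔT = 0:
0.52*129*(T − 249) + 0.923*1670*(T − 33) + 0.0486*897*(T − 33) = 0
67.08(T − 249) + 1541.4(T − 33) + 43.59(T − 33) = 0
1652.1 T = 69008
T = 69008/1652.1 ≈ 41.77 °C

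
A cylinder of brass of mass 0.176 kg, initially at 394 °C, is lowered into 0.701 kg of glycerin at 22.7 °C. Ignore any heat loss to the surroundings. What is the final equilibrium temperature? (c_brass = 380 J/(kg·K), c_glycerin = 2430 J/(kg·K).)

Heat gained plus heat lost sum to zero:
0.176×380×(T − 394) + 0.701×2430×(T − 22.7) = 0
66.88(T − 394) + 1703.4(T − 22.7) = 0
1770.3 T = 65019
T = 65019 / 1770.3 = 36.7 °C

T_f ≈ 36.7 °C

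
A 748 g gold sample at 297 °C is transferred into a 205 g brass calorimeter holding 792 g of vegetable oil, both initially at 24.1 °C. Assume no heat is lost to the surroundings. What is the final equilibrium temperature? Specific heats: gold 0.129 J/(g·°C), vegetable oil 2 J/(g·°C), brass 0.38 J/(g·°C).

T_f ≈ 39.1 °C

Energy conservation, ΣQ = 0:
748×0.129×(T − 297) + 792×2×(T − 24.1) + 205×0.38×(T − 24.1) = 0
96.49(T − 297) + 1584(T − 24.1) + 77.9(T − 24.1) = 0
1758.4 T = 68710
T = 68710 / 1758.4 = 39.1 °C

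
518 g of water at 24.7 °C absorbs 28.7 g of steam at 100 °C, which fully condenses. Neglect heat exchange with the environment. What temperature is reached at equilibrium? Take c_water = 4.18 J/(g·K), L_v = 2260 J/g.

T_f ≈ 57.0 °C

Conservation of energy gives ΣQ = 0:
condense steam: −28.7·2260 = −64862; condensed water 100 °C→T: 119.97(T − 100); water warms: 518·4.18·(T − 24.7) = 2165.2(T − 24.7)
2285.2 T = 64862 + 11997 + 53481 = 130340
T ≈ 57.04 °C (< 100 °C, so full condensation is consistent).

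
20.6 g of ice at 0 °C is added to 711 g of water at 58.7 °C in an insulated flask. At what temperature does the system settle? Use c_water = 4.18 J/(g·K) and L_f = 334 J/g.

T_f ≈ 54.8 °C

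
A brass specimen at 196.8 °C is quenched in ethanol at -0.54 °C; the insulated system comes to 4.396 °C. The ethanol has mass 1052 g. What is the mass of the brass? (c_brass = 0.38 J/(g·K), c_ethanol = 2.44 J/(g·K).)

m ≈ 173 g

Conservation of energy gives ΣQ = 0:
m·0.38·(4.396 − 196.8) + 1052·2.44·(4.396 − (-0.54)) = 0
-73.11 m = -12670
m = -12670/-73.11 ≈ 173.3 g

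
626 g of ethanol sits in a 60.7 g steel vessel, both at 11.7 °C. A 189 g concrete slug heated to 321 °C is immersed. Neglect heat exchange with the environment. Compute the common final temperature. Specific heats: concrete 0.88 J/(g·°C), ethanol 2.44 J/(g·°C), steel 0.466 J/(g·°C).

Taking heat into each body as positive, Σ m c ΔT = 0:
189×0.88×(T − 321) + 626×2.44×(T − 11.7) + 60.7×0.466×(T − 11.7) = 0
1722 T = 71591
T = 71591/1722 ≈ 41.57 °C

T_f ≈ 41.6 °C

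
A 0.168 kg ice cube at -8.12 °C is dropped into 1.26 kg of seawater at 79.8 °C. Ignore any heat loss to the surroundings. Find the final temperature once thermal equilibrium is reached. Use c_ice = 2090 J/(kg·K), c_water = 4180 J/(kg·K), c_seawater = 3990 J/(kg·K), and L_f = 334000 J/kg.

T_f ≈ 59.7 °C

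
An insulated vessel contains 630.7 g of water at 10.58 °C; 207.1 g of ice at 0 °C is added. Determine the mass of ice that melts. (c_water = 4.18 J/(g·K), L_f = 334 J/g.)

m_melted ≈ 83.5 g

Heat available from the water dropping to 0 °C: 630.7·4.18·10.58 = 27892 J.
To melt every bit of ice: 207.1·334 = 69171 J.
27892 J < 69171 J, so only part of the ice melts and the system sits at 0 °C.
m_melted·334 = 27892  ⇒  m_melted ≈ 83.51 g.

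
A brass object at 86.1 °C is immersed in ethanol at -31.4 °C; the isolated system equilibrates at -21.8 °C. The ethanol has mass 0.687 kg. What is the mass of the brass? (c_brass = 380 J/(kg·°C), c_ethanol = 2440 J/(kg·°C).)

m ≈ 0.392 kg

Heat gained plus heat lost sum to zero:
m×380×(-21.8 − 86.1) + 0.687×2440×(-21.8 − (-31.4)) = 0
-41002 m = -16092
m = -16092/-41002 ≈ 0.3925 kg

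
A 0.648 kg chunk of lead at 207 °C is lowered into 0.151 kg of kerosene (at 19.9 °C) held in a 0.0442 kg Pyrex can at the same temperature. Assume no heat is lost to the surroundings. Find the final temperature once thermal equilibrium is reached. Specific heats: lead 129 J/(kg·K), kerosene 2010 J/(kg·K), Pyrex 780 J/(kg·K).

T_f ≈ 57.0 °C

T_f = Σ m_i c_i T_i / Σ m_i c_i:
T_f = (83.59*207 + 303.51*19.9 + 34.48*19.9) / (83.59 + 303.51 + 34.48)
    = 24029 / 421.58 ≈ 57.00 °C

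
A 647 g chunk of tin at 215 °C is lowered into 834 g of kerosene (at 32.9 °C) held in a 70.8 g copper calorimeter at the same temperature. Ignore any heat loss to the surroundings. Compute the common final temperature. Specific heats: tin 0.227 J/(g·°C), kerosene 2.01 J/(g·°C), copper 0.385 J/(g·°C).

Setting the total heat transfer to zero:
647×0.227×(T − 215) + 834×2.01×(T − 32.9) + 70.8×0.385×(T − 32.9) = 0
146.87(T − 215) + 1676.3(T − 32.9) + 27.26(T − 32.9) = 0
1850.5 T = 87625
T ≈ 47.35 °C

T_f ≈ 47.4 °C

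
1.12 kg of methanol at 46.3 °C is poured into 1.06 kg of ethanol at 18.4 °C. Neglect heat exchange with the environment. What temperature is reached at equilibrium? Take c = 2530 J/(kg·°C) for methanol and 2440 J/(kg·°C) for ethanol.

Energy conservation, ΣQ = 0:
1.12*2530*(T − 46.3) + 1.06*2440*(T − 18.4) = 0
5420 T = 178785
T = 178785/5420 ≈ 32.99 °C

T_f ≈ 33.0 °C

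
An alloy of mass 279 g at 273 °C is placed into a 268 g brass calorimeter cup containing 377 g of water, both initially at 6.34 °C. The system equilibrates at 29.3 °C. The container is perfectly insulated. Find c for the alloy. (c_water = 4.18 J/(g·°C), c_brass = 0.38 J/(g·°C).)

Net heat exchanged in the isolated system is zero:
279×c×(29.3 − 273) + 377×4.18×(29.3 − 6.34) + 268×0.38×(29.3 − 6.34) = 0
-67992 c = -38520
c = -38520/-67992 ≈ 0.5665 J/(g·°C)

c ≈ 0.567 J/(g·°C)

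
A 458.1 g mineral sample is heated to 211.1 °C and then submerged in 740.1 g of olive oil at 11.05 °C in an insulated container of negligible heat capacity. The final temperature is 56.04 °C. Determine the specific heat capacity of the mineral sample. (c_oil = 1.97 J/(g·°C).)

m_s c (T_s − T_f) = m_oil c_oil (T_f − T_0):
458.1·c·(211.1 − 56.04) = 740.1·1.97·(56.04 − 11.05)
71033 c = 65595  ⇒  c ≈ 0.9234 J/(g·°C)

c ≈ 0.923 J/(g·°C)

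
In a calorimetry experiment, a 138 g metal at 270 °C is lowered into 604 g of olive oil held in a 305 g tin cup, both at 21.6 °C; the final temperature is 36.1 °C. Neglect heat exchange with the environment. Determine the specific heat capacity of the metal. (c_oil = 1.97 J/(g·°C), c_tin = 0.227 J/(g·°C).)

c ≈ 0.566 J/(g·°C)

Conservation of energy gives ΣQ = 0:
138×c×(36.1 − 270) + 604×1.97×(36.1 − 21.6) + 305×0.227×(36.1 − 21.6) = 0
-32278 c = -18257
c = -18257/-32278 ≈ 0.5656 J/(g·°C)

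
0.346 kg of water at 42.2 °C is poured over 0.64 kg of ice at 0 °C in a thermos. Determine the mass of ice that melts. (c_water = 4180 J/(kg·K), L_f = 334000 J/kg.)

m_melted ≈ 0.183 kg

Cooling the water to 0 °C releases 0.346·4180·42.2 = 61033 J.
Melting all 0.64 kg of ice would need 0.64·334000 = 213760 J.
Since 61033 < 213760 J, not all the ice melts; equilibrium is at 0 °C.
Mass melted = 61033/334000 ≈ 0.1827 kg.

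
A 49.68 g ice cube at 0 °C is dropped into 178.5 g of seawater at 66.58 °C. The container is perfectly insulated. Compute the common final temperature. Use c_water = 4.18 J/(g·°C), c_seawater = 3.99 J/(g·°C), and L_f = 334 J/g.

T_f ≈ 33.5 °C

Setting the total heat transfer to zero:
latent heat to melt: 49.68·334 = 16593; meltwater 0→T: 49.68·4.18·T = 207.66 T; seawater: 712.22(T − 66.58)
919.88 T = 47419 − 16593 = 30826
T ≈ 33.51 °C. Since T > 0 °C, the all-ice-melts assumption holds.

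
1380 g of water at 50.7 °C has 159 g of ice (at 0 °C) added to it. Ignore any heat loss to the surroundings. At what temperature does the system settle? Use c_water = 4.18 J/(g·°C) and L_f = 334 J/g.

Conservation of energy gives ΣQ = 0:
fusion: m_ice L_f = 159×334 = 53106; warm the meltwater: 664.62 T; water: 5768.4(T − 50.7)
6433 T = 292458 − 53106 = 239352
T ≈ 37.21 °C. Since T > 0 °C, the all-ice-melts assumption holds.

T_f ≈ 37.2 °C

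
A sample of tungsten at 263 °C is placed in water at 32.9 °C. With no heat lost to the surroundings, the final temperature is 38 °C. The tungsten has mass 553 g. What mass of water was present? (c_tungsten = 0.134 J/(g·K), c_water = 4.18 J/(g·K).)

Taking heat into each body as positive, Σ m c ΔT = 0:
553·0.134·(38 − 263) + m·4.18·(38 − 32.9) = 0
21.32 m = 16673
m = 16673/21.32 ≈ 782.1 g

m ≈ 782 g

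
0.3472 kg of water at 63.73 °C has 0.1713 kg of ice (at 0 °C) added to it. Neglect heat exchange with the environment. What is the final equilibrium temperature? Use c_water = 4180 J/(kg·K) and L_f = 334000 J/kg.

T_f ≈ 16.3 °C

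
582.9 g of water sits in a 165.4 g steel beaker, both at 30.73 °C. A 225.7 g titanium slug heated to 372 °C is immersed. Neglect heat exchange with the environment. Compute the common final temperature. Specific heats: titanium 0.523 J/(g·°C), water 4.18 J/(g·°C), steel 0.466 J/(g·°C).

T_f ≈ 46.0 °C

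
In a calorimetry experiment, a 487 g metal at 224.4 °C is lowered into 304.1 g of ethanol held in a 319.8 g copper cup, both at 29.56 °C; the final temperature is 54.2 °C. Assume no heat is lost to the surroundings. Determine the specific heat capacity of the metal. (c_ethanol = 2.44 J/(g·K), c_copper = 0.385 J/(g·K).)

c ≈ 0.257 J/(g·K)

Conservation of energy gives ΣQ = 0:
487×c×(54.2 − 224.4) + 304.1×2.44×(54.2 − 29.56) + 319.8×0.385×(54.2 − 29.56) = 0
-82887 c = -21317
c = -21317/-82887 ≈ 0.2572 J/(g·K)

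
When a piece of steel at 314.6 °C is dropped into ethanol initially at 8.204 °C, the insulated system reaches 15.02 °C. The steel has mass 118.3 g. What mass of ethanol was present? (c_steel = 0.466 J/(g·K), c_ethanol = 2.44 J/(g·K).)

m ≈ 993 g

|Q_steel| = |Q_ethanol|:
118.3·0.466·(314.6 − 15.02) = m·2.44·(15.02 − 8.204)
16.63 m = 16515  ⇒  m ≈ 993 g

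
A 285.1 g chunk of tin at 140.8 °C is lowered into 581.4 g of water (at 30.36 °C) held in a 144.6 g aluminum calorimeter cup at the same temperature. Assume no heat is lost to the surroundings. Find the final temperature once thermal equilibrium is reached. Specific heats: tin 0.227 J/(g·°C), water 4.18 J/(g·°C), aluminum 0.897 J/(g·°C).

T_f = Σ m_i c_i T_i / Σ m_i c_i:
T_f = (64.72*140.8 + 2430.3*30.36 + 129.71*30.36) / (64.72 + 2430.3 + 129.71)
    = 86833 / 2624.7 ≈ 33.08 °C

T_f ≈ 33.1 °C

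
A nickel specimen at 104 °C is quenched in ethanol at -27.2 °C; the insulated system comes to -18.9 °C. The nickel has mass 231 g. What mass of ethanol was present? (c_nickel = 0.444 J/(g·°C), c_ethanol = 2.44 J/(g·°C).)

Heat lost by the nickel = heat gained by the ethanol:
231·0.444·(104 − -18.9) = m·2.44·(-18.9 − (-27.2))
20.25 m = 12605  ⇒  m ≈ 622.4 g

m ≈ 622 g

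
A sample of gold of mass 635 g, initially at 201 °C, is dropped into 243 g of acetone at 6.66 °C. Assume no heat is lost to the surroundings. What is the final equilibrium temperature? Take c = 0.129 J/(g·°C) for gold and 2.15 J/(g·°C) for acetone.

With ΣQ=0 the equilibrium temperature is the m·c-weighted mean:
T_f = (81.92×201 + 522.45×6.66) / (81.92 + 522.45)
    = 19944 / 604.36 ≈ 33.00 °C

T_f ≈ 33.0 °C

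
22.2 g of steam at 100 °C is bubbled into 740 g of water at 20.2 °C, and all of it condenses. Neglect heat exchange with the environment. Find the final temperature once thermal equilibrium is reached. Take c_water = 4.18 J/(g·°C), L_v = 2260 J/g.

Energy balance with sensible and latent terms:
condense steam: −22.2·2260 = −50172; condensed water 100 °C→T: 92.8(T − 100); water warms: 740·4.18·(T − 20.2) = 3093.2(T − 20.2)
3186 T = 50172 + 9279.6 + 62483 = 121934
T ≈ 38.27 °C — below 100 °C, confirming all the steam condensed.

T_f ≈ 38.3 °C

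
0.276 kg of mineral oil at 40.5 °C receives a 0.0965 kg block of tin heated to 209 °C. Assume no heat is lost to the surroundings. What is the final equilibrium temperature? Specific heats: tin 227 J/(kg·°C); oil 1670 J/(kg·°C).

|Q_tin| = |Q_oil|:
0.0965·227·(209 − T) = 0.276·1670·(T − 40.5)
21.91(209 − T) = 460.92(T − 40.5)
482.83 T = 23246  ⇒  T ≈ 48.14 °C

T_f ≈ 48.1 °C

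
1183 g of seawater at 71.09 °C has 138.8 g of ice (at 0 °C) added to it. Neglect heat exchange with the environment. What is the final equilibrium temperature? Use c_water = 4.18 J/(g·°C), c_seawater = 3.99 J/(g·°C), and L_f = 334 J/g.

Let T be the final temperature. ΣQ_i = 0:
melt ice: 138.8·334 = 46359
  warm the meltwater: 580.18 T
  seawater: 4720.2(T − 71.09)
5300.4 T = 335557 − 46359 = 289198
T ≈ 54.56 °C (positive, so assuming full melt was valid).

T_f ≈ 54.6 °C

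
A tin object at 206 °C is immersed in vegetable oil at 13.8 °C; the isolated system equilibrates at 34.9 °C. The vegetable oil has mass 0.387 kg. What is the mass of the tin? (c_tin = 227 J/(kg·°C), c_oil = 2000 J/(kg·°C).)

Heat gained plus heat lost sum to zero:
m·227·(34.9 − 206) + 0.387·2000·(34.9 − 13.8) = 0
-38840 m = -16331
m = -16331/-38840 ≈ 0.4205 kg

m ≈ 0.42 kg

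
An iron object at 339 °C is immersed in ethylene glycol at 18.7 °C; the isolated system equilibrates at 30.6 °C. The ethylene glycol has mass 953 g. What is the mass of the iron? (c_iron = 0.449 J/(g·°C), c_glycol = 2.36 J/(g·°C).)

|Q_iron| = |Q_glycol|:
m×0.449×(339 − 30.6) = 953×2.36×(30.6 − 18.7)
138.47 m = 26764  ⇒  m ≈ 193.3 g

m ≈ 193 g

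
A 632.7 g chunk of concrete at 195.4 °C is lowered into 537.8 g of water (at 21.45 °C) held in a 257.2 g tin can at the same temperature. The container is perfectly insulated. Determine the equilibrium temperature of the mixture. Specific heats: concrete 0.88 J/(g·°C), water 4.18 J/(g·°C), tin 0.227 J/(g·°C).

T_f ≈ 55.3 °C

T_f = Σ m_i c_i T_i / Σ m_i c_i:
T_f = (556.78*195.4 + 2248*21.45 + 58.38*21.45) / (556.78 + 2248 + 58.38)
    = 158266 / 2863.2 ≈ 55.28 °C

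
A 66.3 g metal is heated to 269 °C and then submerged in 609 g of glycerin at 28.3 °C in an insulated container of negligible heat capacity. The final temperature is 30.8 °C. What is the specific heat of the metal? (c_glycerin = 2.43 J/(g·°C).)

c ≈ 0.234 J/(g·°C)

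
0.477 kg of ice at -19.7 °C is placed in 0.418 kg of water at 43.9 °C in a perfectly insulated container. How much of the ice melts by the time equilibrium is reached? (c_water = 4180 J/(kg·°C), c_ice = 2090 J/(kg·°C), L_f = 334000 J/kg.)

m_melted ≈ 0.171 kg

Water can give up m c ΔT = 0.418×4180×43.9 = 76704 J before reaching 0 °C.
Of that, 0.477×2090×19.7 = 19640 J goes to bring the ice to 0 °C, leaving 57064 J.
Fully melting the ice requires m_ice L_f = 0.477×334000 = 159318 J.
Since 57064 < 159318 J, not all the ice melts; equilibrium is at 0 °C.
Mass melted = 57064/334000 ≈ 0.1709 kg.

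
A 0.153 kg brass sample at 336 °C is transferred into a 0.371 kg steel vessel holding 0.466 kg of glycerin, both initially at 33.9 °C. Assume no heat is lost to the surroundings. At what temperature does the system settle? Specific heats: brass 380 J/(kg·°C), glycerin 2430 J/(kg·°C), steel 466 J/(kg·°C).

T_f = Σ m_i c_i T_i / Σ m_i c_i:
T_f = (58.14*336 + 1132.4*33.9 + 172.89*33.9) / (58.14 + 1132.4 + 172.89)
    = 63784 / 1363.4 ≈ 46.78 °C

T_f ≈ 46.8 °C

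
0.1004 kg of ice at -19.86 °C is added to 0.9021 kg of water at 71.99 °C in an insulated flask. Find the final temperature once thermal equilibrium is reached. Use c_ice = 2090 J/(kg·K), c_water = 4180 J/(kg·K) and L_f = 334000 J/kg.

T_f ≈ 55.8 °C

Heat gained plus heat lost sum to zero:
ice -19.86→0 °C: 0.1004×2090×19.86 = 4167.3; fusion: m_ice L_f = 0.1004×334000 = 33534; warm the meltwater: 419.67 T; water: 3770.8(T − 71.99)
4190.5 T = 271458 − 37701 = 233757
T ≈ 55.78 °C — above 0 °C, consistent with complete melting.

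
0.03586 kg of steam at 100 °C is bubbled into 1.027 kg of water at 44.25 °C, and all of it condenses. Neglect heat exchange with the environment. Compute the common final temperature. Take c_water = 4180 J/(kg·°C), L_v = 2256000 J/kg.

Energy conservation, ΣQ = 0:
steam→water at 100 °C releases m L_v = 0.03586×2256000 = 80900; condensed water 100 °C→T: 149.89(T − 100); original water: 4292.9(T − 44.25)
4442.8 T = 80900 + 14989 + 189959 = 285849
T ≈ 64.34 °C, under the boiling point, so the assumption holds.

T_f ≈ 64.3 °C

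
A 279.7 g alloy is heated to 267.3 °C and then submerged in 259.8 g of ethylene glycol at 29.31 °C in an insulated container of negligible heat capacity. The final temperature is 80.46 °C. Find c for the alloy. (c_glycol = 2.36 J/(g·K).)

Heat lost by the alloy = heat gained by the glycol:
279.7×c×(267.3 − 80.46) = 259.8×2.36×(80.46 − 29.31)
52259 c = 31361  ⇒  c ≈ 0.6001 J/(g·K)

c ≈ 0.6 J/(g·K)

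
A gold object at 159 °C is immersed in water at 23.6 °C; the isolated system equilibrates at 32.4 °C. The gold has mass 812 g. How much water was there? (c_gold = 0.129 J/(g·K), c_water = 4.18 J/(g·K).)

|Q_gold| = |Q_water|:
812·0.129·(159 − 32.4) = m·4.18·(32.4 − 23.6)
36.78 m = 13261  ⇒  m ≈ 360.5 g

m ≈ 361 g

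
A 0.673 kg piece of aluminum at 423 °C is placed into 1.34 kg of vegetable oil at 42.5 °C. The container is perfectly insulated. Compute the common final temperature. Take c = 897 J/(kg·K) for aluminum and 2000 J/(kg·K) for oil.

T_f ≈ 112.5 °C

Heat gained plus heat lost sum to zero:
0.673*897*(T − 423) + 1.34*2000*(T − 42.5) = 0
(603.68 + 2680) T = 603.68*423 + 2680*42.5
T ≈ 112.45 °C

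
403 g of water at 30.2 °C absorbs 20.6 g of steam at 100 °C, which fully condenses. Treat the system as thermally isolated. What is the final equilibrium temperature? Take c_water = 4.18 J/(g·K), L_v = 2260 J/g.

Let T be the final temperature. ΣQ_i = 0:
latent heat released on condensation: 20.6×2260 = 46556
  condensed water 100 °C→T: 86.11(T − 100)
  original water: 1684.5(T − 30.2)
1770.6 T = 46556 + 8610.8 + 50873 = 106040
T ≈ 59.89 °C, under the boiling point, so the assumption holds.

T_f ≈ 59.9 °C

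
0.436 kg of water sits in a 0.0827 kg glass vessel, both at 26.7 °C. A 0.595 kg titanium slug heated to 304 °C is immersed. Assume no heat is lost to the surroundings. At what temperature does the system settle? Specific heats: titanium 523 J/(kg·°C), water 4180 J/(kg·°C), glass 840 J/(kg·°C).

T_f ≈ 65.9 °C

Let T be the final temperature. ΣQ_i = 0:
0.595*523*(T − 304) + 0.436*4180*(T − 26.7) + 0.0827*840*(T − 26.7) = 0
2203.1 T = 145115
T = 145115 / 2203.1 = 65.9 °C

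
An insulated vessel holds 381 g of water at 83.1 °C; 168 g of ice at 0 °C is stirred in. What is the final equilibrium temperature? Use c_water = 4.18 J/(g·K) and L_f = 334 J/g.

Let T be the final temperature. ΣQ_i = 0:
melt ice: 168×334 = 56112
  meltwater 0→T: 168×4.18×T = 702.24 T
  water cools: 381×4.18×(T − 83.1) = 1592.6(T − 83.1)
2294.8 T = 132343 − 56112 = 76231
T ≈ 33.22 °C. Since T > 0 °C, the all-ice-melts assumption holds.

T_f ≈ 33.2 °C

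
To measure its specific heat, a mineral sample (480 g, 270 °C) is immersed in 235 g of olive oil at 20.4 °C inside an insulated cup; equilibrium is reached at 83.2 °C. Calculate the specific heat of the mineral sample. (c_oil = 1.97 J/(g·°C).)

Taking heat into each body as positive, Σ m c ΔT = 0:
480×c×(83.2 − 270) + 235×1.97×(83.2 − 20.4) = 0
-89664 c = -29073
c = -29073/-89664 ≈ 0.3242 J/(g·°C)

c ≈ 0.324 J/(g·°C)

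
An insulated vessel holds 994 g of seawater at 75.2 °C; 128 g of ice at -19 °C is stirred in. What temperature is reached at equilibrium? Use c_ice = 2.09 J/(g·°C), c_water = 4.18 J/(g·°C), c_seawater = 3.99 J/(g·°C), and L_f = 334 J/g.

T_f ≈ 55.6 °C

Setting the total heat transfer to zero:
warm ice to 0 °C: 128·2.09·(0 − (-19)) = 5082.9
  latent heat to melt: 128·334 = 42752
  meltwater 0→T: 128·4.18·T = 535.04 T
  seawater cools: 994·3.99·(T − 75.2) = 3966.1(T − 75.2)
4501.1 T = 298248 − 47835 = 250413
T ≈ 55.63 °C (positive, so assuming full melt was valid).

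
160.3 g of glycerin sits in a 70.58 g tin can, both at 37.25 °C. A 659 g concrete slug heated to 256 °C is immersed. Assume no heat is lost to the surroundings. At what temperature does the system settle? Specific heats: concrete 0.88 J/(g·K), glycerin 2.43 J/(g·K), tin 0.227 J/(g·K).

Taking heat into each body as positive, Σ m c ΔT = 0:
659×0.88×(T − 256) + 160.3×2.43×(T − 37.25) + 70.58×0.227×(T − 37.25) = 0
(579.92 + 389.53 + 16.02) T = 579.92×256 + 389.53×37.25 + 16.02×37.25
T = 163566/985.47 ≈ 165.98 °C

T_f ≈ 166.0 °C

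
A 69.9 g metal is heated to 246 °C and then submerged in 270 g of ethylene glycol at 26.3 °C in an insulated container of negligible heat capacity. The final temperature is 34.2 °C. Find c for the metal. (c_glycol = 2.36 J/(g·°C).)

m_s c (T_s − T_f) = m_glycol c_glycol (T_f − T_0):
69.9·c·(246 − 34.2) = 270·2.36·(34.2 − 26.3)
14805 c = 5033.9  ⇒  c ≈ 0.34 J/(g·°C)

c ≈ 0.34 J/(g·°C)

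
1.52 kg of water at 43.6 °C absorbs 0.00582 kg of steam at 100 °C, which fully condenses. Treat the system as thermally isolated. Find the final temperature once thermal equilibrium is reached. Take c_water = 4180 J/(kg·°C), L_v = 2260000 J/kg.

Net heat exchanged in the isolated system is zero:
condense steam: −0.00582·2260000 = −13153; condensate cools 100→T: 0.00582·4180·(T − 100) = 24.33(T − 100); original water: 6353.6(T − 43.6)
6377.9 T = 13153 + 2432.8 + 277017 = 292603
T ≈ 45.88 °C — below 100 °C, confirming all the steam condensed.

T_f ≈ 45.9 °C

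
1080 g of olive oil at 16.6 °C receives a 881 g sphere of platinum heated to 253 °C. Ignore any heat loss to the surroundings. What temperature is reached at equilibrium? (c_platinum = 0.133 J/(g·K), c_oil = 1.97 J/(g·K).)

Let T be the final temperature. ΣQ_i = 0:
881×0.133×(T − 253) + 1080×1.97×(T − 16.6) = 0
117.17(T − 253) + 2127.6(T − 16.6) = 0
(117.17 + 2127.6) T = 117.17×253 + 2127.6×16.6
T ≈ 28.94 °C

T_f ≈ 28.9 °C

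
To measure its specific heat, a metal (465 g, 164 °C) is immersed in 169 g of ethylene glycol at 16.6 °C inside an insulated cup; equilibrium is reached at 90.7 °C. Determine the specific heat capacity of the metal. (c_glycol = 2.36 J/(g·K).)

c ≈ 0.867 J/(g·K)

Heat gained plus heat lost sum to zero:
465·c·(90.7 − 164) + 169·2.36·(90.7 − 16.6) = 0
-34084 c = -29554
c = -29554/-34084 ≈ 0.8671 J/(g·K)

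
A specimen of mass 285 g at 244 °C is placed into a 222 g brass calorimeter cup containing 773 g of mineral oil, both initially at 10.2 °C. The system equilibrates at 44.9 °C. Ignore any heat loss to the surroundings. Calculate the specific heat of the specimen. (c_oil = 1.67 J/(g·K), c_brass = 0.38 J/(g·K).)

c ≈ 0.841 J/(g·K)

Heat gained plus heat lost sum to zero:
285×c×(44.9 − 244) + 773×1.67×(44.9 − 10.2) + 222×0.38×(44.9 − 10.2) = 0
-56744 c = -47722
c = -47722/-56744 ≈ 0.841 J/(g·K)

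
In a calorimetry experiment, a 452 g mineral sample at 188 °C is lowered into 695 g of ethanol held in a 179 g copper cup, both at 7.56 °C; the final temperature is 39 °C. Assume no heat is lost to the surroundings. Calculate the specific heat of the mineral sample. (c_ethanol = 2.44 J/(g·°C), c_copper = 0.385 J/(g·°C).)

c ≈ 0.824 J/(g·°C)

Energy conservation, ΣQ = 0:
452·c·(39 − 188) + 695·2.44·(39 − 7.56) + 179·0.385·(39 − 7.56) = 0
-67348 c = -55483
c = -55483/-67348 ≈ 0.8238 J/(g·°C)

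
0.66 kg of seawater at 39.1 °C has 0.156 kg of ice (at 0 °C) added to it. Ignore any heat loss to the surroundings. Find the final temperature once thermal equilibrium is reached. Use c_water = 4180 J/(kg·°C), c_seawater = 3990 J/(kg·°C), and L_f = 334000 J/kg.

T_f ≈ 15.5 °C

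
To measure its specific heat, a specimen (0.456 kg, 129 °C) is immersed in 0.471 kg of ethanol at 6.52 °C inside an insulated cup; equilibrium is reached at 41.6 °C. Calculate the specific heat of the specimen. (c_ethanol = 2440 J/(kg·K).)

Taking heat into each body as positive, Σ m c ΔT = 0:
0.456·c·(41.6 − 129) + 0.471·2440·(41.6 − 6.52) = 0
-39.85 c = -40315
c = -40315/-39.85 ≈ 1012 J/(kg·K)

c ≈ 1010 J/(kg·K)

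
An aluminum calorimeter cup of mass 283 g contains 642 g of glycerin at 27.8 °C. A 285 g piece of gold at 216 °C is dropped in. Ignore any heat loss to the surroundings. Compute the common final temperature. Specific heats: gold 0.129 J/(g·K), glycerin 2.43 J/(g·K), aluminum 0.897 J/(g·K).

T_f ≈ 31.5 °C

T_f is the heat-capacity-weighted average of the initial temperatures:
T_f = (36.77×216 + 1560.1×27.8 + 253.85×27.8) / (36.77 + 1560.1 + 253.85)
    = 58368 / 1850.7 ≈ 31.54 °C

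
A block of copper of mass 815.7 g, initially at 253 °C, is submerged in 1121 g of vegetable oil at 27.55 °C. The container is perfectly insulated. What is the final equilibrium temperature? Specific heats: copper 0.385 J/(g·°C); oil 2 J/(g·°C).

T_f ≈ 55.2 °C

T_f = Σ m_i c_i T_i / Σ m_i c_i:
T_f = (314.04×253 + 2242×27.55) / (314.04 + 2242)
    = 141220 / 2556 ≈ 55.25 °C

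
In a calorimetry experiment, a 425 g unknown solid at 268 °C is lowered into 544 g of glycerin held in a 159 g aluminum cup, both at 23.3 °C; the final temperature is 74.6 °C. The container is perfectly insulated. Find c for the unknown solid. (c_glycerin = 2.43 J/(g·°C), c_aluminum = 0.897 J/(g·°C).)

c ≈ 0.914 J/(g·°C)

Heat gained plus heat lost sum to zero:
425×c×(74.6 − 268) + 544×2.43×(74.6 − 23.3) + 159×0.897×(74.6 − 23.3) = 0
-82195 c = -75131
c = -75131/-82195 ≈ 0.9141 J/(g·°C)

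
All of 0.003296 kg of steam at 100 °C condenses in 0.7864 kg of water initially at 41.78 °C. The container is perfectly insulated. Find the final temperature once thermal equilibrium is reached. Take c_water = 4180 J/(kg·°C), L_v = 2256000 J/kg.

T_f ≈ 44.3 °C

Sum of m c ΔT and latent-heat terms is zero:
condense steam: −0.003296·2256000 = −7435.8; condensate cools 100→T: 0.003296·4180·(T − 100) = 13.78(T − 100); original water: 3287.2(T − 41.78)
3300.9 T = 7435.8 + 1377.7 + 137337 = 146151
T ≈ 44.28 °C — below 100 °C, confirming all the steam condensed.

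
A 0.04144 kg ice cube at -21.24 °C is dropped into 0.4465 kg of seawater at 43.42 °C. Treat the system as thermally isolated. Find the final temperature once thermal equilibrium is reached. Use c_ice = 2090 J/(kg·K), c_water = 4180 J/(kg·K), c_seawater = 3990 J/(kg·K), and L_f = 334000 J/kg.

T_f ≈ 31.6 °C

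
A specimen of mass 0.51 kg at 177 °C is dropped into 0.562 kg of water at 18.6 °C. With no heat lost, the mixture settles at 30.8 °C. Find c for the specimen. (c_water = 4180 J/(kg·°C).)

c ≈ 384 J/(kg·°C)

Heat lost by the specimen = heat gained by the water:
0.51×c×(177 − 30.8) = 0.562×4180×(30.8 − 18.6)
74.56 c = 28660  ⇒  c ≈ 384.4 J/(kg·°C)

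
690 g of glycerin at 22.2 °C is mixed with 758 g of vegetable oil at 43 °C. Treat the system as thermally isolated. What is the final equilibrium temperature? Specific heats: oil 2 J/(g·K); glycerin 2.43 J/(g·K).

T_f ≈ 32.1 °C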